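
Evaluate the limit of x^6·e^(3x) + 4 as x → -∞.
The product is a 0·∞ indeterminate form at x → -∞.
Rewrite the product as x^6 / e^(-3x) (an ∞/∞ form) and apply L'Hôpital, or use the standard hierarchy e^(3|x|) ≫ |x^6| as x → -∞.
The indeterminate product → 0, so the limit = 4.

Final answer: 4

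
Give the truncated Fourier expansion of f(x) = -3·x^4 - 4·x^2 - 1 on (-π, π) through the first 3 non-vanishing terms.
(-128 + 24·π^2)·cos(x) + (5 - 6·π^2)·cos(2·x) - 3·π^4/5 - 4·π^2/3 - 1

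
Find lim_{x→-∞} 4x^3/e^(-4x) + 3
The quotient is an ∞/∞ indeterminate form as x → -∞.
Compare growth rates of the dominant terms (exponentials ≫ polynomials ≫ logarithms), or apply L'Hôpital's rule; the quotient → 0.
Adding the constant: 0 + 3 = 3. Limit = 3.

Final answer: 3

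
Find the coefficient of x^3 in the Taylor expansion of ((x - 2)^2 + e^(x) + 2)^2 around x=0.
Expand to order 3: ((x - 2)^2 + e^(x) + 2)^2 = -20·x^3/3 + 30·x^2 - 42·x + 49 + O(x^4).
The coefficient of x^3 is -20/3.

Final answer: -20/3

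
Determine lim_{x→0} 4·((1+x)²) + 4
Direct substitution at x = 0 gives 8.

Final answer: 8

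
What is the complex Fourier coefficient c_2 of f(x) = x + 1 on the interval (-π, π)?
Compute the real Fourier coefficients first: a_2 = 0, b_2 = -1.
Then c_2 = (a_2 − i·b_2)/2 = i/2.

Final answer: i/2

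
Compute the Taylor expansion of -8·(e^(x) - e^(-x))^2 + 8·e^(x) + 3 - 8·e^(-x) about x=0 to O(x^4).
8·x^3/3 - 32·x^2 + 16·x + 3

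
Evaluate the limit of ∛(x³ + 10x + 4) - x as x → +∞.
This is an ∞ − ∞ indeterminate form.
Multiply by (A² + AB + B²)/(A² + AB + B²) where A = ∛(x³+10x + 4), B = x to use A³ − B³ = (A−B)(A²+AB+B²); the x³ terms cancel, leaving (10x + 4)/(A²+AB+B²) with denominator ~ 3x², so the limit is 0.
Limit = 0.

Final answer: 0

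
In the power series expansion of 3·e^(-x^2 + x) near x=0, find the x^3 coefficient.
Expand to order 3: 3·e^(-x^2 + x) = -5·x^3/2 - 3·x^2/2 + 3·x + 3 + O(x^4).
The coefficient of x^3 is -5/2.

Final answer: -5/2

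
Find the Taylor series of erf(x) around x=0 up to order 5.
x^5/(5·√(π)) - 2·x^3/(3·√(π)) + 2·x/√(π)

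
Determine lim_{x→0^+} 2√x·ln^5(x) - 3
The product is a 0·∞ indeterminate form at x → 0⁺.
Rewrite the product as 2·ln^5(x) / x^(-1/2) and apply L'Hôpital, or use the standard hierarchy x^(-1/2) ≫ |ln x|^5 as x → 0⁺.
The indeterminate product → 0, so the limit = -3.

Final answer: -3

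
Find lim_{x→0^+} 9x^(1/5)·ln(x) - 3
The product is a 0·∞ indeterminate form at x → 0⁺.
Rewrite the product as 9·ln(x) / x^(-1/5) and apply L'Hôpital, or use the standard hierarchy x^(-1/5) ≫ |ln x| as x → 0⁺.
The indeterminate product → 0, so the limit = -3.

Final answer: -3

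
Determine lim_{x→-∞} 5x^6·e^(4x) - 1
The product is a 0·∞ indeterminate form at x → -∞.
Rewrite the product as 5x^6 / e^(-4x) (an ∞/∞ form) and apply L'Hôpital, or use the standard hierarchy e^(4|x|) ≫ |x^6| as x → -∞.
The indeterminate product → 0, so the limit = -1.

Final answer: -1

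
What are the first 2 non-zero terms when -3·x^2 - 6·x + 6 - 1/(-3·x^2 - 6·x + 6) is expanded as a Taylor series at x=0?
35/6 - 37·x/6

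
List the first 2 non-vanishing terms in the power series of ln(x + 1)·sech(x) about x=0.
-x^2/2 + x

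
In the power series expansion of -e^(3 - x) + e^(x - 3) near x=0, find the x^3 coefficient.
Expand to order 3: -e^(3 - x) + e^(x - 3) = x^3·(e^(-3)/6 + e^(3)/6) + x^2·(-e^(3)/2 + e^(-3)/2) + x·(e^(-3) + e^(3)) - e^(3) + e^(-3) + O(x^4).
The coefficient of x^3 is e^(-3)/6 + e^(3)/6.

Final answer: e^(-3)/6 + e^(3)/6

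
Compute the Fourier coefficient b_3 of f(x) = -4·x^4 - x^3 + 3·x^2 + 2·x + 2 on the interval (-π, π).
b_3 = (1/π) ∫_{-π}^{π} f(x)·sin(3x) dx.
Evaluate the integral (use parity and integration by parts as needed): b_3 = 16/9 - 2·π^2/3.

Final answer: 16/9 - 2·π^2/3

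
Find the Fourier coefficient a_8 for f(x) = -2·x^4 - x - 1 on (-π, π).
a_8 = (1/π) ∫_{-π}^{π} f(x)·cos(8x) dx.
Evaluate the integral (use parity and integration by parts as needed): a_8 = 3/128 - π^2/4.

Final answer: 3/128 - π^2/4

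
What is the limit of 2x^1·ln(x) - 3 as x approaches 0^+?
The product is a 0·∞ indeterminate form at x → 0⁺.
Rewrite the product as 2·ln(x) / x^(-1) and apply L'Hôpital, or use the standard hierarchy x^(-1) ≫ |ln x| as x → 0⁺.
The indeterminate product → 0, so the limit = -3.

Final answer: -3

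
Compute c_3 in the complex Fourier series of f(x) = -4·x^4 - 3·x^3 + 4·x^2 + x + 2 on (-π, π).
Compute the real Fourier coefficients first: a_3 = -112/27 + 32·π^2/9, b_3 = 2 - 2·π^2.
Then c_3 = (a_3 − i·b_3)/2 = -56/27 + 16·π^2/9 - i + i·π^2.

Final answer: -56/27 + 16·π^2/9 - i + i·π^2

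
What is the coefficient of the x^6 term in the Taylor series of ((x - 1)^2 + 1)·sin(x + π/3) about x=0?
Expand to order 6: ((x - 1)^2 + 1)·sin(x + π/3) = x^6·(-1/120 + 7·√(3)/360) + x^5·(-3/40 - √(3)/24) + x^4·(1/6 - 5·√(3)/24) + x^3·(1/3 + √(3)/2) - x^2 + x·(1 - √(3)) + √(3) + O(x^7).
The coefficient of x^6 is -1/120 + 7·√(3)/360.

Final answer: -1/120 + 7·√(3)/360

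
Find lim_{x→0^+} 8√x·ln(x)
This is a 0·∞ indeterminate form at x → 0⁺.
Rewrite the product as 8·ln(x) / x^(-1/2) and apply L'Hôpital, or use the standard hierarchy x^(-1/2) ≫ |ln x| as x → 0⁺.
The indeterminate product → 0, so the limit = 0.

Final answer: 0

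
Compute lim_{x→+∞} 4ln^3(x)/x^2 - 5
The quotient is an ∞/∞ indeterminate form as x → +∞.
The polynomial denominator x^2 dominates the logarithmic numerator (any positive power of x ≫ ln^3(x) as x → ∞), so the quotient → 0.
Adding the constant: 0 - 5 = -5. Limit = -5.

Final answer: -5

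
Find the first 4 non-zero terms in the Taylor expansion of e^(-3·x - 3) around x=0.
-9·x^3·e^(-3)/2 + 9·x^2·e^(-3)/2 - 3·x·e^(-3) + e^(-3)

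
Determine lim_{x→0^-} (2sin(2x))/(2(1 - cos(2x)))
Both numerator and denominator → 0 as x → 0^-; this is a 0/0 indeterminate form.
Expand each to leading order near x = 0: numerator ~ 4·x, denominator ~ 4·x^2.
The limit of the ratio is -∞.

Final answer: -∞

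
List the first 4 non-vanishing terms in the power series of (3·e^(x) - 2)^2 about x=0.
10·x^3 + 12·x^2 + 6·x + 1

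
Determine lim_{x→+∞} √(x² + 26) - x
This is an ∞ − ∞ indeterminate form.
Multiply and divide by the conjugate √(x²+26) + x; the x² terms cancel, leaving 26/(√(x²+26)+x) → 0.
Limit = 0.

Final answer: 0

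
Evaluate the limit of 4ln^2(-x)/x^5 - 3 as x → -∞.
The quotient is an ∞/∞ indeterminate form as x → -∞.
Compare growth rates of the dominant terms (exponentials ≫ polynomials ≫ logarithms), or apply L'Hôpital's rule; the quotient → 0.
Adding the constant: 0 - 3 = -3. Limit = -3.

Final answer: -3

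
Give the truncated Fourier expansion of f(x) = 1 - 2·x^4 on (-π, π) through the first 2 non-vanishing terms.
(-96 + 16·π^2)·cos(x) - 2·π^4/5 + 1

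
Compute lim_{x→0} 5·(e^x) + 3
Direct substitution at x = 0 gives 8.

Final answer: 8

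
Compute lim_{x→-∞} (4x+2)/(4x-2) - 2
Evaluate the dominant behaviour as x → -∞; each term tends to a finite value or vanishes.
Limit = -1.

Final answer: -1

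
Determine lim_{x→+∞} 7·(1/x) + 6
Evaluate the dominant behaviour as x → +∞; each term tends to a finite value or vanishes.
Limit = 6.

Final answer: 6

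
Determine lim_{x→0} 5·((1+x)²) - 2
Direct substitution at x = 0 gives 3.

Final answer: 3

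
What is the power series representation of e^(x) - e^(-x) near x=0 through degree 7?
x^7/2520 + x^5/60 + x^3/3 + 2·x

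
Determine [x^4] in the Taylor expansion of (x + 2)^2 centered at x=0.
Expand to order 4: (x + 2)^2 = x^2 + 4·x + 4 + O(x^5).
The coefficient of x^4 is 0.

Final answer: 0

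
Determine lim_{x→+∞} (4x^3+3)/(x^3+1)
This is an ∞/∞ indeterminate form as x → +∞.
Divide numerator and denominator by x^3 and let the lower-order terms vanish; the leading terms give 4/1 = 4.
Limit = 4.

Final answer: 4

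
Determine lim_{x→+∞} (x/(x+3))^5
As x → +∞: x/(x+3) = 1/(1 + 3/x) → 1, and the 5th power of a limit-1 base also → 1.
Limit = 1.

Final answer: 1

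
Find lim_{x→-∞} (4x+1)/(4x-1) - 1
Evaluate the dominant behaviour as x → -∞; each term tends to a finite value or vanishes.
Limit = 0.

Final answer: 0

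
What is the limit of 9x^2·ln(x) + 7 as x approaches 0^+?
The product is a 0·∞ indeterminate form at x → 0⁺.
Rewrite the product as 9·ln(x) / x^(-2) and apply L'Hôpital, or use the standard hierarchy x^(-2) ≫ |ln x| as x → 0⁺.
The indeterminate product → 0, so the limit = 7.

Final answer: 7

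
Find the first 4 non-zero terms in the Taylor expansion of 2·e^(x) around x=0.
x^3/3 + x^2 + 2·x + 2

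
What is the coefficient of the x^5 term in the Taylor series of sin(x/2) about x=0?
Expand to order 5: sin(x/2) = x^5/3840 - x^3/48 + x/2 + O(x^6).
The coefficient of x^5 is 1/3840.

Final answer: 1/3840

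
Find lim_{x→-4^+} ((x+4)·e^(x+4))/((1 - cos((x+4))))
Both numerator and denominator → 0 as x → -4^+; this is a 0/0 indeterminate form.
Expand each to leading order near x = -4: numerator ~ (x + 4), denominator ~ (x + 4)^2/2.
The limit of the ratio is ∞.

Final answer: ∞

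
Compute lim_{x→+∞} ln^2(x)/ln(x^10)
This is an ∞/∞ indeterminate form as x → +∞.
Write ln(x^10) = 10·ln(x), reducing the quotient to ln(x)/10 → ∞.
Limit = ∞.

Final answer: ∞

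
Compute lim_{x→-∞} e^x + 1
Evaluate the dominant behaviour as x → -∞; each term tends to a finite value or vanishes.
Limit = 1.

Final answer: 1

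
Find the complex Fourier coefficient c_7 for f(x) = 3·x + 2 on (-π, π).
Compute the real Fourier coefficients first: a_7 = 0, b_7 = 6/7.
Then c_7 = (a_7 − i·b_7)/2 = -3·i/7.

Final answer: -3·i/7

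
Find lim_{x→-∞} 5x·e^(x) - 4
The product is a 0·∞ indeterminate form at x → -∞.
Rewrite the product as 5x / e^(-x) (an ∞/∞ form) and apply L'Hôpital, or use the standard hierarchy e^(|x|) ≫ |x| as x → -∞.
The indeterminate product → 0, so the limit = -4.

Final answer: -4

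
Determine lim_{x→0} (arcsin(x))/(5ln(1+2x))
Both numerator and denominator → 0 as x → 0; this is a 0/0 indeterminate form.
Expand each to leading order near x = 0: numerator ~ x, denominator ~ 10·x.
The limit of the ratio is 1/10.

Final answer: 1/10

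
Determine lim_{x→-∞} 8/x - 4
Evaluate the dominant behaviour as x → -∞; each term tends to a finite value or vanishes.
Limit = -4.

Final answer: -4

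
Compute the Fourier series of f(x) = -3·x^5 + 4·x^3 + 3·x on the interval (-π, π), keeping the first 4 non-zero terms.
(-762 - 6·π^4 + 128·π^2)·sin(x) + (-19·π^2 + 51/2 + 3·π^4)·sin(2·x) + (-2·π^4 - 74/27 + 64·π^2/9)·sin(3·x) + (-31·π^2/8 - 3/64 + 3·π^4/2)·sin(4·x)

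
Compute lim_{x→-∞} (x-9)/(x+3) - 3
Evaluate the dominant behaviour as x → -∞; each term tends to a finite value or vanishes.
Limit = -2.

Final answer: -2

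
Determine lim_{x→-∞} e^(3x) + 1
Evaluate the dominant behaviour as x → -∞; each term tends to a finite value or vanishes.
Limit = 1.

Final answer: 1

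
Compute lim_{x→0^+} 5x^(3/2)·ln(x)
This is a 0·∞ indeterminate form at x → 0⁺.
Rewrite the product as 5·ln(x) / x^(-3/2) and apply L'Hôpital, or use the standard hierarchy x^(-3/2) ≫ |ln x| as x → 0⁺.
The indeterminate product → 0, so the limit = 0.

Final answer: 0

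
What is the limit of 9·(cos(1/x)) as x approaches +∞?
Evaluate the dominant behaviour as x → +∞; each term tends to a finite value or vanishes.
Limit = 9.

Final answer: 9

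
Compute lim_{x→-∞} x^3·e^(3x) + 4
The product is a 0·∞ indeterminate form at x → -∞.
Rewrite the product as x^3 / e^(-3x) (an ∞/∞ form) and apply L'Hôpital, or use the standard hierarchy e^(3|x|) ≫ |x^3| as x → -∞.
The indeterminate product → 0, so the limit = 4.

Final answer: 4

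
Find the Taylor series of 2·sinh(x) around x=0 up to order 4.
x^3/3 + 2·x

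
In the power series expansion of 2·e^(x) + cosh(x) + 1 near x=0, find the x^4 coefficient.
Expand to order 4: 2·e^(x) + cosh(x) + 1 = x^4/8 + x^3/3 + 3·x^2/2 + 2·x + 4 + O(x^5).
The coefficient of x^4 is 1/8.

Final answer: 1/8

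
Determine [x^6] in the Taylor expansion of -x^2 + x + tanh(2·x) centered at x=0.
Expand to order 6: -x^2 + x + tanh(2·x) = 64·x^5/15 - 8·x^3/3 - x^2 + 3·x + O(x^7).
The coefficient of x^6 is 0.

Final answer: 0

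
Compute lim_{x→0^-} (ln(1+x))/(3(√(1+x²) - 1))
Both numerator and denominator → 0 as x → 0^-; this is a 0/0 indeterminate form.
Expand each to leading order near x = 0: numerator ~ x, denominator ~ 3·x^2/2.
The limit of the ratio is -∞.

Final answer: -∞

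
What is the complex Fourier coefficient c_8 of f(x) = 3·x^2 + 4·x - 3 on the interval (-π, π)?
Compute the real Fourier coefficients first: a_8 = 3/16, b_8 = -1.
Then c_8 = (a_8 − i·b_8)/2 = 3/32 + i/2.

Final answer: 3/32 + i/2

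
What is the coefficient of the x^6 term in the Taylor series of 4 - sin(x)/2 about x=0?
Expand to order 6: 4 - sin(x)/2 = -x^5/240 + x^3/12 - x/2 + 4 + O(x^7).
The coefficient of x^6 is 0.

Final answer: 0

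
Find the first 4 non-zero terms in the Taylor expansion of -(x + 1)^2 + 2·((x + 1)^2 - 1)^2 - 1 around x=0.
8·x^3 + 7·x^2 - 2·x - 2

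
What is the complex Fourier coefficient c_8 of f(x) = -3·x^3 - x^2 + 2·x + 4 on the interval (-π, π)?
Compute the real Fourier coefficients first: a_8 = -1/16, b_8 = -73/128 + 3·π^2/4.
Then c_8 = (a_8 − i·b_8)/2 = -1/32 - 3·i·π^2/8 + 73·i/256.

Final answer: -1/32 - 3·i·π^2/8 + 73·i/256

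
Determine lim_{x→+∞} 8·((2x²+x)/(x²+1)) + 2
Evaluate the dominant behaviour as x → +∞; each term tends to a finite value or vanishes.
Limit = 18.

Final answer: 18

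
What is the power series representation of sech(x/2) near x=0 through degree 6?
-61·x^6/46080 + 5·x^4/384 - x^2/8 + 1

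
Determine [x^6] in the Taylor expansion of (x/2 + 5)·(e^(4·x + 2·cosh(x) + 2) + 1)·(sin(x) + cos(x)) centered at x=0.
Expand to order 6: (x/2 + 5)·(e^(4·x + 2·cosh(x) + 2) + 1)·(sin(x) + cos(x)) = x^6·(-1/360 + 4123·e^(4)/24) + x^5·(1/16 + 8401·e^(4)/48) + x^4·(1/8 + 3713·e^(4)/24) + x^3·(-13/12 + 455·e^(4)/4) + x^2·(-2 + 65·e^(4)) + x·(11/2 + 51·e^(4)/2) + 5 + 5·e^(4) + O(x^7).
The coefficient of x^6 is -1/360 + 4123·e^(4)/24.

Final answer: -1/360 + 4123·e^(4)/24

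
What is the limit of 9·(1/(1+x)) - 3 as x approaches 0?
Direct substitution at x = 0 gives 6.

Final answer: 6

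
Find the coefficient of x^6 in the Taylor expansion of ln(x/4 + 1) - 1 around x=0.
Expand to order 6: ln(x/4 + 1) - 1 = -x^6/24576 + x^5/5120 - x^4/1024 + x^3/192 - x^2/32 + x/4 - 1 + O(x^7).
The coefficient of x^6 is -1/24576.

Final answer: -1/24576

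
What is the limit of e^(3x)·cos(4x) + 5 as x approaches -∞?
Evaluate the dominant behaviour as x → -∞; each term tends to a finite value or vanishes.
Limit = 5.

Final answer: 5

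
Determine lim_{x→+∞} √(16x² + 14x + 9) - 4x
As x → +∞: multiply by the conjugate to get (14x+9)/(√(16x²+14x+9)+4x); the denominator ~ 8x, so the limit is 14/8 = 7/4.
Limit = 7/4.

Final answer: 7/4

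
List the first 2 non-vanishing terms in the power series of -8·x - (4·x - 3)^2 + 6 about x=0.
16·x - 3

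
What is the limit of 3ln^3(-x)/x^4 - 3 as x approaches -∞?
The quotient is an ∞/∞ indeterminate form as x → -∞.
Compare growth rates of the dominant terms (exponentials ≫ polynomials ≫ logarithms), or apply L'Hôpital's rule; the quotient → 0.
Adding the constant: 0 - 3 = -3. Limit = -3.

Final answer: -3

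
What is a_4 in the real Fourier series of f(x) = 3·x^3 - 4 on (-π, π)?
a_4 = (1/π) ∫_{-π}^{π} f(x)·cos(4x) dx.
Evaluate the integral (use parity and integration by parts as needed): a_4 = 0.

Final answer: 0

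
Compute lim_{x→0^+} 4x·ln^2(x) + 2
The product is a 0·∞ indeterminate form at x → 0⁺.
Rewrite the product as 4·ln^2(x) / x^(-1) and apply L'Hôpital, or use the standard hierarchy x^(-1) ≫ |ln x|^2 as x → 0⁺.
The indeterminate product → 0, so the limit = 2.

Final answer: 2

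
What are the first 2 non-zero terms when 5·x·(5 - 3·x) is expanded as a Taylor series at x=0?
-15·x^2 + 25·x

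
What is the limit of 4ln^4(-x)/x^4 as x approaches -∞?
This is an ∞/∞ indeterminate form as x → -∞.
Compare growth rates of the dominant terms (exponentials ≫ polynomials ≫ logarithms), or apply L'Hôpital's rule; the quotient → 0.
Limit = 0.

Final answer: 0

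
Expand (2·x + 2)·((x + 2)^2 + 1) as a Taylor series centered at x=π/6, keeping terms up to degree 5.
π^3/108 + 5·π^2/18 + 3·π + 10 + (π^2/6 + 10·π/3 + 18)·(x - π/6) + (π + 10)·(x - π/6)^2 + 2·(x - π/6)^3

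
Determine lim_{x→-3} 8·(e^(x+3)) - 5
Direct substitution at x = -3 gives 3.

Final answer: 3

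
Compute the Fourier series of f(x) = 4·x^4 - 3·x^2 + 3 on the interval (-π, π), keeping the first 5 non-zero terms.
(204 - 32·π^2)·cos(x) + (-15 + 8·π^2)·cos(2·x) + (100/27 - 32·π^2/9)·cos(3·x) + (-3/2 + 2·π^2)·cos(4·x) - π^2 + 3 + 4·π^4/5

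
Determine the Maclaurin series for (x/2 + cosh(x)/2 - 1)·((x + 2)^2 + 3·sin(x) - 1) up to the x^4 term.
x^4/16 + 5·x^3/2 + 15·x^2/4 - 2·x - 3/2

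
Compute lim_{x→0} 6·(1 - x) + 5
Direct substitution at x = 0 gives 11.

Final answer: 11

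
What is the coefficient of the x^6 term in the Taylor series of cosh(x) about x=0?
Expand to order 6: cosh(x) = x^6/720 + x^4/24 + x^2/2 + 1 + O(x^7).
The coefficient of x^6 is 1/720.

Final answer: 1/720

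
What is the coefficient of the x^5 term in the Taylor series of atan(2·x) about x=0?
Expand to order 5: atan(2·x) = 32·x^5/5 - 8·x^3/3 + 2·x + O(x^6).
The coefficient of x^5 is 32/5.

Final answer: 32/5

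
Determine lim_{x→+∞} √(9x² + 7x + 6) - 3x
As x → +∞: multiply by the conjugate to get (7x+6)/(√(9x²+7x+6)+3x); the denominator ~ 6x, so the limit is 7/6.
Limit = 7/6.

Final answer: 7/6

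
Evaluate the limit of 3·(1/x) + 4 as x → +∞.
Evaluate the dominant behaviour as x → +∞; each term tends to a finite value or vanishes.
Limit = 4.

Final answer: 4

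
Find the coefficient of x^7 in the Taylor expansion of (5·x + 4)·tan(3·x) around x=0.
Expand to order 7: (5·x + 4)·tan(3·x) = 16524·x^7/35 + 162·x^6 + 648·x^5/5 + 45·x^4 + 36·x^3 + 15·x^2 + 12·x + O(x^8).
The coefficient of x^7 is 16524/35.

Final answer: 16524/35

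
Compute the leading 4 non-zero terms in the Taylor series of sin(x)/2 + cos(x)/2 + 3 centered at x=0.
-x^3/12 - x^2/4 + x/2 + 7/2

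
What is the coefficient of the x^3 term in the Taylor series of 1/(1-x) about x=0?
Expand to order 3: 1/(1-x) = x^3 + x^2 + x + 1 + O(x^4).
The coefficient of x^3 is 1.

Final answer: 1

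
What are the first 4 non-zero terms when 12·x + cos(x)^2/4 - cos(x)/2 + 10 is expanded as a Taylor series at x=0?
-x^6/96 + x^4/16 + 12·x + 39/4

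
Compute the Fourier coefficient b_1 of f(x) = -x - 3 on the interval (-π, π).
b_1 = (1/π) ∫_{-π}^{π} f(x)·sin(1x) dx.
Evaluate the integral (use parity and integration by parts as needed): b_1 = -2.

Final answer: -2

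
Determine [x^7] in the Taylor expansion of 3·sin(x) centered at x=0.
Expand to order 7: 3·sin(x) = -x^7/1680 + x^5/40 - x^3/2 + 3·x + O(x^8).
The coefficient of x^7 is -1/1680.

Final answer: -1/1680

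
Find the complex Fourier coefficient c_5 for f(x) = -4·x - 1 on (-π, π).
Compute the real Fourier coefficients first: a_5 = 0, b_5 = -8/5.
Then c_5 = (a_5 − i·b_5)/2 = 4·i/5.

Final answer: 4·i/5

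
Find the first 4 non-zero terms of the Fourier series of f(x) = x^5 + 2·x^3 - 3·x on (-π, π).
(-36·π^2 + 2·π^4 + 210)·sin(x) + (-π^4 - 3/2 + 3·π^2)·sin(2·x) + (-154/81 - 4·π^2/27 + 2·π^4/3)·sin(3·x) + (-π^4/2 - 3·π^2/8 + 105/64)·sin(4·x)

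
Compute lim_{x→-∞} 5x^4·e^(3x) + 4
The product is a 0·∞ indeterminate form at x → -∞.
Rewrite the product as 5x^4 / e^(-3x) (an ∞/∞ form) and apply L'Hôpital, or use the standard hierarchy e^(3|x|) ≫ |x^4| as x → -∞.
The indeterminate product → 0, so the limit = 4.

Final answer: 4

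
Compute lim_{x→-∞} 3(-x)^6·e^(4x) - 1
The product is a 0·∞ indeterminate form at x → -∞.
Rewrite the product as 3(-x)^6 / e^(-4x) (an ∞/∞ form) and apply L'Hôpital, or use the standard hierarchy e^(4|x|) ≫ |(-x)^6| as x → -∞.
The indeterminate product → 0, so the limit = -1.

Final answer: -1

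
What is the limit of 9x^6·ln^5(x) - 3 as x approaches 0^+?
The product is a 0·∞ indeterminate form at x → 0⁺.
Rewrite the product as 9·ln^5(x) / x^(-6) and apply L'Hôpital, or use the standard hierarchy x^(-6) ≫ |ln x|^5 as x → 0⁺.
The indeterminate product → 0, so the limit = -3.

Final answer: -3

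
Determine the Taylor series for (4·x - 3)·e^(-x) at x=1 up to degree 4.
e^(-1) + 3·e^(-1)·(x - 1) - 7·e^(-1)·(x - 1)^2/2 + 11·e^(-1)·(x - 1)^3/6 - 5·e^(-1)·(x - 1)^4/8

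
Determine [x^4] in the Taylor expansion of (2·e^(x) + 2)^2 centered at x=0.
Expand to order 4: (2·e^(x) + 2)^2 = 3·x^4 + 20·x^3/3 + 12·x^2 + 16·x + 16 + O(x^5).
The coefficient of x^4 is 3.

Final answer: 3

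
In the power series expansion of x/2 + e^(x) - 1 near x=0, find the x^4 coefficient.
Expand to order 4: x/2 + e^(x) - 1 = x^4/24 + x^3/6 + x^2/2 + 3·x/2 + O(x^5).
The coefficient of x^4 is 1/24.

Final answer: 1/24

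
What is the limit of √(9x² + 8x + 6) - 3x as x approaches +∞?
As x → +∞: multiply by the conjugate to get (8x+6)/(√(9x²+8x+6)+3x); the denominator ~ 6x, so the limit is 8/6 = 4/3.
Limit = 4/3.

Final answer: 4/3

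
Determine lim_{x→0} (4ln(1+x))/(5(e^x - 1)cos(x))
Both numerator and denominator → 0 as x → 0; this is a 0/0 indeterminate form.
Expand each to leading order near x = 0: numerator ~ 4·x, denominator ~ 5·x.
The limit of the ratio is 4/5.

Final answer: 4/5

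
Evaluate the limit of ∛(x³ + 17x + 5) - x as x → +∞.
This is an ∞ − ∞ indeterminate form.
Multiply by (A² + AB + B²)/(A² + AB + B²) where A = ∛(x³+17x + 5), B = x to use A³ − B³ = (A−B)(A²+AB+B²); the x³ terms cancel, leaving (17x + 5)/(A²+AB+B²) with denominator ~ 3x², so the limit is 0.
Limit = 0.

Final answer: 0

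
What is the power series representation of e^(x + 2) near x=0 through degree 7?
x^7·e^(2)/5040 + x^6·e^(2)/720 + x^5·e^(2)/120 + x^4·e^(2)/24 + x^3·e^(2)/6 + x^2·e^(2)/2 + x·e^(2) + e^(2)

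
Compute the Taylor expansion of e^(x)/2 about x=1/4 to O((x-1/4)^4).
e^(1/4)/2 + e^(1/4)·(x - 1/4)/2 + e^(1/4)·(x - 1/4)^2/4 + e^(1/4)·(x - 1/4)^3/12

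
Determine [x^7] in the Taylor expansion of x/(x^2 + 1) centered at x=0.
Expand to order 7: x/(x^2 + 1) = -x^7 + x^5 - x^3 + x + O(x^8).
The coefficient of x^7 is -1.

Final answer: -1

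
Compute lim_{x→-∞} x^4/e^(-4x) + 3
The quotient is an ∞/∞ indeterminate form as x → -∞.
Compare growth rates of the dominant terms (exponentials ≫ polynomials ≫ logarithms), or apply L'Hôpital's rule; the quotient → 0.
Adding the constant: 0 + 3 = 3. Limit = 3.

Final answer: 3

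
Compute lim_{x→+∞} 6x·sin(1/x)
As x → +∞: let u = 1/x → 0⁺; then 6·x·sin(1/x) = 6·1·sin(u)/u → 6·1·1 = 6.
Limit = 6.

Final answer: 6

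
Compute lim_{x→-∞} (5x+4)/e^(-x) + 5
The quotient is an ∞/∞ indeterminate form as x → -∞.
Compare growth rates of the dominant terms (exponentials ≫ polynomials ≫ logarithms), or apply L'Hôpital's rule; the quotient → 0.
Adding the constant: 0 + 5 = 5. Limit = 5.

Final answer: 5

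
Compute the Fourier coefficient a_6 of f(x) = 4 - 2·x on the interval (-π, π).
a_6 = (1/π) ∫_{-π}^{π} f(x)·cos(6x) dx.
Evaluate the integral (use parity and integration by parts as needed): a_6 = 0.

Final answer: 0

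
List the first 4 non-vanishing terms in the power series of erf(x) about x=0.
-x^7/(21·√(π)) + x^5/(5·√(π)) - 2·x^3/(3·√(π)) + 2·x/√(π)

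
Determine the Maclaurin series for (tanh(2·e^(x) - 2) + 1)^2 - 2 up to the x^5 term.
-553·x^5/30 - 97·x^4/6 - 2·x^3/3 + 6·x^2 + 4·x - 1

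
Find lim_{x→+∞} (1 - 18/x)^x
As x → +∞: this is the defining limit (1 - 18/x)^x → e^(-18).
Limit = e^(-18).

Final answer: e^(-18)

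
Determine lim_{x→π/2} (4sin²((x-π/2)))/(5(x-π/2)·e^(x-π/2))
Both numerator and denominator → 0 as x → π/2; this is a 0/0 indeterminate form.
Expand each to leading order near x = π/2: numerator ~ 4·(x - π/2)^2, denominator ~ 5·(x - π/2).
The limit of the ratio is 0.

Final answer: 0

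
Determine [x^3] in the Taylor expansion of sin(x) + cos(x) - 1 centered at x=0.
Expand to order 3: sin(x) + cos(x) - 1 = -x^3/6 - x^2/2 + x + O(x^4).
The coefficient of x^3 is -1/6.

Final answer: -1/6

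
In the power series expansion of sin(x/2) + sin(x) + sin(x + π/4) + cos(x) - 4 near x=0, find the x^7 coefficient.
Expand to order 7: sin(x/2) + sin(x) + sin(x + π/4) + cos(x) - 4 = x^7·(-43/215040 - √(2)/10080) + x^6·(-1/720 - √(2)/1440) + x^5·(√(2)/240 + 11/1280) + x^4·(√(2)/48 + 1/24) + x^3·(-3/16 - √(2)/12) + x^2·(-1/2 - √(2)/4) + x·(√(2)/2 + 3/2) - 3 + √(2)/2 + O(x^8).
The coefficient of x^7 is -43/215040 - √(2)/10080.

Final answer: -43/215040 - √(2)/10080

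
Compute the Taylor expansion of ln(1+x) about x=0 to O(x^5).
-x^4/4 + x^3/3 - x^2/2 + x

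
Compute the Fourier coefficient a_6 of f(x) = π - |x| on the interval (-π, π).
a_6 = (1/π) ∫_{-π}^{π} f(x)·cos(6x) dx.
Evaluate the integral (use parity and integration by parts as needed): a_6 = 0.

Final answer: 0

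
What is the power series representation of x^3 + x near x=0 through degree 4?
x^3 + x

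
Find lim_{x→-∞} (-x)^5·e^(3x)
This is a 0·∞ indeterminate form at x → -∞.
Rewrite the product as (-x)^5 / e^(-3x) (an ∞/∞ form) and apply L'Hôpital, or use the standard hierarchy e^(3|x|) ≫ |(-x)^5| as x → -∞.
The indeterminate product → 0, so the limit = 0.

Final answer: 0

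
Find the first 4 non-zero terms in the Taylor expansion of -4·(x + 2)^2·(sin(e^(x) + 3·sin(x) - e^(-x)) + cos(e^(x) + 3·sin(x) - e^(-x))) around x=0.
516·x^3 + 116·x^2 - 96·x - 16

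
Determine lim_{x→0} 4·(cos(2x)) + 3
Direct substitution at x = 0 gives 7.

Final answer: 7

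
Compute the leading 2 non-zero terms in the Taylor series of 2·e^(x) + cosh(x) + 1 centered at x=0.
2·x + 4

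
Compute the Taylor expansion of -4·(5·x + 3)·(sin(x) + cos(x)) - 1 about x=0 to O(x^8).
19·x^7/630 - 3·x^6/20 - 14·x^5/15 + 17·x^4/6 + 12·x^3 - 14·x^2 - 32·x - 13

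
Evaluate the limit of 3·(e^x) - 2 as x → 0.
Direct substitution at x = 0 gives 1.

Final answer: 1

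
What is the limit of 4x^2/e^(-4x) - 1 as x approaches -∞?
The quotient is an ∞/∞ indeterminate form as x → -∞.
Compare growth rates of the dominant terms (exponentials ≫ polynomials ≫ logarithms), or apply L'Hôpital's rule; the quotient → 0.
Adding the constant: 0 - 1 = -1. Limit = -1.

Final answer: -1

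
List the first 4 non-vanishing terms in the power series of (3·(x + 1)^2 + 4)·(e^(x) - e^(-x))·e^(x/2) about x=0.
191·x^4/24 + 193·x^3/12 + 19·x^2 + 14·x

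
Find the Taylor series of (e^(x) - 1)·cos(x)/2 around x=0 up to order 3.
-x^3/6 + x^2/4 + x/2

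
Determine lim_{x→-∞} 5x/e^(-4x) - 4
The quotient is an ∞/∞ indeterminate form as x → -∞.
Compare growth rates of the dominant terms (exponentials ≫ polynomials ≫ logarithms), or apply L'Hôpital's rule; the quotient → 0.
Adding the constant: 0 - 4 = -4. Limit = -4.

Final answer: -4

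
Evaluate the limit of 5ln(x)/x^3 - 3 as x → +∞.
The quotient is an ∞/∞ indeterminate form as x → +∞.
The polynomial denominator x^3 dominates the logarithmic numerator (any positive power of x ≫ ln(x) as x → ∞), so the quotient → 0.
Adding the constant: 0 - 3 = -3. Limit = -3.

Final answer: -3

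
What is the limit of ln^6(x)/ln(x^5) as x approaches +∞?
This is an ∞/∞ indeterminate form as x → +∞.
Write ln(x^5) = 5·ln(x), reducing the quotient to ln^5(x)/5 → ∞.
Limit = ∞.

Final answer: ∞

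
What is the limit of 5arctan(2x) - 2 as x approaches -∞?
Evaluate the dominant behaviour as x → -∞; each term tends to a finite value or vanishes.
Limit = -5·π/2 - 2.

Final answer: -5·π/2 - 2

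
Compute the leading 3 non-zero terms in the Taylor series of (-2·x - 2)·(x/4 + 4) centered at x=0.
-x^2/2 - 17·x/2 - 8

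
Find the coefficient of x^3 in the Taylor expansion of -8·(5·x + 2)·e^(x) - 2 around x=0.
Expand to order 3: -8·(5·x + 2)·e^(x) - 2 = -68·x^3/3 - 48·x^2 - 56·x - 18 + O(x^4).
The coefficient of x^3 is -68/3.

Final answer: -68/3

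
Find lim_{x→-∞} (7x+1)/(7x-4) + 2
Evaluate the dominant behaviour as x → -∞; each term tends to a finite value or vanishes.
Limit = 3.

Final answer: 3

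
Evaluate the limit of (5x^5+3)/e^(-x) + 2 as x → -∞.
The quotient is an ∞/∞ indeterminate form as x → -∞.
Compare growth rates of the dominant terms (exponentials ≫ polynomials ≫ logarithms), or apply L'Hôpital's rule; the quotient → 0.
Adding the constant: 0 + 2 = 2. Limit = 2.

Final answer: 2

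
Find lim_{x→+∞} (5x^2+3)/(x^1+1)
This is an ∞/∞ indeterminate form as x → +∞.
Divide numerator and denominator by x^2 and let the lower-order terms vanish; the numerator's degree 2 exceeds the denominator's degree 1, so the quotient diverges.
Limit = ∞.

Final answer: ∞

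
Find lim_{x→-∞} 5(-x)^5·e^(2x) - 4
The product is a 0·∞ indeterminate form at x → -∞.
Rewrite the product as 5(-x)^5 / e^(-2x) (an ∞/∞ form) and apply L'Hôpital, or use the standard hierarchy e^(2|x|) ≫ |(-x)^5| as x → -∞.
The indeterminate product → 0, so the limit = -4.

Final answer: -4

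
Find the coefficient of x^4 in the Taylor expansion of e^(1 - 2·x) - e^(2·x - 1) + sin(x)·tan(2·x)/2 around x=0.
Expand to order 4: e^(1 - 2·x) - e^(2·x - 1) + sin(x)·tan(2·x)/2 = x^4·(-2·e^(-1)/3 + 7/6 + 2·e/3) + x^3·(-4·e/3 - 4·e^(-1)/3) + x^2·(-2·e^(-1) + 1 + 2·e) + x·(-2·e - 2·e^(-1)) - e^(-1) + e + O(x^5).
The coefficient of x^4 is -2·e^(-1)/3 + 7/6 + 2·e/3.

Final answer: -2·e^(-1)/3 + 7/6 + 2·e/3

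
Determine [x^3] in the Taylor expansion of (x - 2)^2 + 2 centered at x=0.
Expand to order 3: (x - 2)^2 + 2 = x^2 - 4·x + 6 + O(x^4).
The coefficient of x^3 is 0.

Final answer: 0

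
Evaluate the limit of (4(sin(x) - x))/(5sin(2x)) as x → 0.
Both numerator and denominator → 0 as x → 0; this is a 0/0 indeterminate form.
Expand each to leading order near x = 0: numerator ~ -2·x^3/3, denominator ~ 10·x.
The limit of the ratio is 0.

Final answer: 0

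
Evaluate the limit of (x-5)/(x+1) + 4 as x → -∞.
Evaluate the dominant behaviour as x → -∞; each term tends to a finite value or vanishes.
Limit = 5.

Final answer: 5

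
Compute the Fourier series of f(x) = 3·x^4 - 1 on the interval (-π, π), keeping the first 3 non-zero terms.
(144 - 24·π^2)·cos(x) + (-9 + 6·π^2)·cos(2·x) - 1 + 3·π^4/5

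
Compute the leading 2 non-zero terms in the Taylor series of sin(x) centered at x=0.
-x^3/6 + x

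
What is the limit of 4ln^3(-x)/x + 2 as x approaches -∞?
The quotient is an ∞/∞ indeterminate form as x → -∞.
Compare growth rates of the dominant terms (exponentials ≫ polynomials ≫ logarithms), or apply L'Hôpital's rule; the quotient → 0.
Adding the constant: 0 + 2 = 2. Limit = 2.

Final answer: 2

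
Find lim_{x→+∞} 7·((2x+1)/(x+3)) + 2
Evaluate the dominant behaviour as x → +∞; each term tends to a finite value or vanishes.
Limit = 16.

Final answer: 16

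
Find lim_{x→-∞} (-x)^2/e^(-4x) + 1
The quotient is an ∞/∞ indeterminate form as x → -∞.
Compare growth rates of the dominant terms (exponentials ≫ polynomials ≫ logarithms), or apply L'Hôpital's rule; the quotient → 0.
Adding the constant: 0 + 1 = 1. Limit = 1.

Final answer: 1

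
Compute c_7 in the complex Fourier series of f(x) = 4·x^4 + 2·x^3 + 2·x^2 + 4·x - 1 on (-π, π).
Compute the real Fourier coefficients first: a_7 = -32·π^2/49 - 200/2401, b_7 = 368/343 + 4·π^2/7.
Then c_7 = (a_7 − i·b_7)/2 = -16·π^2/49 - 100/2401 - 2·i·π^2/7 - 184·i/343.

Final answer: -16·π^2/49 - 100/2401 - 2·i·π^2/7 - 184·i/343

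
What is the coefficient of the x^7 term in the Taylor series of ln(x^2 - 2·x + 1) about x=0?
Expand to order 7: ln(x^2 - 2·x + 1) = -2·x^7/7 - x^6/3 - 2·x^5/5 - x^4/2 - 2·x^3/3 - x^2 - 2·x + O(x^8).
The coefficient of x^7 is -2/7.

Final answer: -2/7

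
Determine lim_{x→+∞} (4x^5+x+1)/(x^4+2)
This is an ∞/∞ indeterminate form as x → +∞.
Divide numerator and denominator by x^5 and let the lower-order terms vanish; the numerator's degree 5 exceeds the denominator's degree 4, so the quotient diverges.
Limit = ∞.

Final answer: ∞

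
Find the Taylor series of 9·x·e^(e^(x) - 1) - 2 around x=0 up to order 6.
39·x^6/10 + 45·x^5/8 + 15·x^4/2 + 9·x^3 + 9·x^2 + 9·x - 2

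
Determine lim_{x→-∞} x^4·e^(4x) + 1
The product is a 0·∞ indeterminate form at x → -∞.
Rewrite the product as x^4 / e^(-4x) (an ∞/∞ form) and apply L'Hôpital, or use the standard hierarchy e^(4|x|) ≫ |x^4| as x → -∞.
The indeterminate product → 0, so the limit = 1.

Final answer: 1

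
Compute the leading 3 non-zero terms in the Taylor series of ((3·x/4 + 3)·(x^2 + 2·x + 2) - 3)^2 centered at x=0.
333·x^2/4 + 45·x + 9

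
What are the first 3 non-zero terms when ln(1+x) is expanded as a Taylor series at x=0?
x^3/3 - x^2/2 + x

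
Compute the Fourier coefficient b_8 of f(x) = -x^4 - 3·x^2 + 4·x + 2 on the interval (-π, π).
b_8 = (1/π) ∫_{-π}^{π} f(x)·sin(8x) dx.
Evaluate the integral (use parity and integration by parts as needed): b_8 = -1.

Final answer: -1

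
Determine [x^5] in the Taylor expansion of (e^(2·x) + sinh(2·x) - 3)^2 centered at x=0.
Expand to order 5: (e^(2·x) + sinh(2·x) - 3)^2 = 208·x^5/15 + 68·x^4/3 + 16·x^3/3 + 8·x^2 - 16·x + 4 + O(x^6).
The coefficient of x^5 is 208/15.

Final answer: 208/15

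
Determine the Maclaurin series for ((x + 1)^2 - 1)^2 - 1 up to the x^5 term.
x^4 + 4·x^3 + 4·x^2 - 1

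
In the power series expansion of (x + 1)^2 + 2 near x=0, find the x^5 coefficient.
Expand to order 5: (x + 1)^2 + 2 = x^2 + 2·x + 3 + O(x^6).
The coefficient of x^5 is 0.

Final answer: 0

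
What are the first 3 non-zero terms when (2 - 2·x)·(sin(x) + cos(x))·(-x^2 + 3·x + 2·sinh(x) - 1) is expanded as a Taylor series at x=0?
x^2 + 10·x - 2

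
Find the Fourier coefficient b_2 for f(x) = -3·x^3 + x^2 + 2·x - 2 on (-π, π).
b_2 = (1/π) ∫_{-π}^{π} f(x)·sin(2x) dx.
Evaluate the integral (use parity and integration by parts as needed): b_2 = -13/2 + 3·π^2.

Final answer: -13/2 + 3·π^2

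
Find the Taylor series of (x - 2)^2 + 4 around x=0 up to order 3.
x^2 - 4·x + 8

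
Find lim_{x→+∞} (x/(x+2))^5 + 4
As x → +∞: x/(x+2) = 1/(1 + 2/x) → 1, and the 5th power of a limit-1 base also → 1; with the additive constant, 1 + 4 = 5.
Limit = 5.

Final answer: 5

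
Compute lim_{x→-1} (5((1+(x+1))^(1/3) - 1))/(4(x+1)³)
Both numerator and denominator → 0 as x → -1; this is a 0/0 indeterminate form.
Expand each to leading order near x = -1: numerator ~ 5·(x + 1)/3, denominator ~ 4·(x + 1)^3.
The limit of the ratio is ∞.

Final answer: ∞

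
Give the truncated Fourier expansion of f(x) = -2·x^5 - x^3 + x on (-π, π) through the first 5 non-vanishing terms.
(-466 - 4·π^4 + 78·π^2)·sin(x) + (-9·π^2 + 25/2 + 2·π^4)·sin(2·x) + (-4·π^4/3 - 70/81 + 62·π^2/27)·sin(3·x) + (-3·π^2/4 - 7/32 + π^4)·sin(4·x) + (-4·π^4/5 + 214/625 + 6·π^2/25)·sin(5·x)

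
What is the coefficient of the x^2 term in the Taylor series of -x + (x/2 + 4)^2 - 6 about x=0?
Expand to order 2: -x + (x/2 + 4)^2 - 6 = x^2/4 + 3·x + 10 + O(x^3).
The coefficient of x^2 is 1/4.

Final answer: 1/4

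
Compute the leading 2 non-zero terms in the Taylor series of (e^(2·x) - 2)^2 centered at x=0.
1 - 4·x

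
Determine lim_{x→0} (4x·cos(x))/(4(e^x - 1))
Both numerator and denominator → 0 as x → 0; this is a 0/0 indeterminate form.
Expand each to leading order near x = 0: numerator ~ 4·x, denominator ~ 4·x.
The limit of the ratio is 1.

Final answer: 1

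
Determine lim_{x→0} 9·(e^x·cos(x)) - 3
Direct substitution at x = 0 gives 6.

Final answer: 6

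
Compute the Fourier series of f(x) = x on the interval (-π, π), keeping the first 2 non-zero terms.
2·sin(x) - sin(2·x)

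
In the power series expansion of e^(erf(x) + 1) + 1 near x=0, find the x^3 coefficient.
Expand to order 3: e^(erf(x) + 1) + 1 = x^3·(-2·e/(3·√(π)) + 4·e/(3·π^(3/2))) + 2·e·x^2/π + 2·e·x/√(π) + 1 + e + O(x^4).
The coefficient of x^3 is -2·e/(3·√(π)) + 4·e/(3·π^(3/2)).

Final answer: -2·e/(3·√(π)) + 4·e/(3·π^(3/2))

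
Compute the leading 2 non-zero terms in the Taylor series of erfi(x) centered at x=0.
2·x^3/(3·√(π)) + 2·x/√(π)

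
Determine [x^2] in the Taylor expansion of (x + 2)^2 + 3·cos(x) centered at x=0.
Expand to order 2: (x + 2)^2 + 3·cos(x) = -x^2/2 + 4·x + 7 + O(x^3).
The coefficient of x^2 is -1/2.

Final answer: -1/2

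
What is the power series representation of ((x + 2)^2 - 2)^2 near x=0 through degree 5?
x^4 + 8·x^3 + 20·x^2 + 16·x + 4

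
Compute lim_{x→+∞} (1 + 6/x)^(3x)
As x → +∞: write (1 + 6/x)^(3x) = ((1 + 6/x)^x)^3 → (e^6)^3 = e^18.
Limit = e^(18).

Final answer: e^(18)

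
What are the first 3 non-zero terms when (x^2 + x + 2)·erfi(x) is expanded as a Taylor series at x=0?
10·x^3/(3·√(π)) + 2·x^2/√(π) + 4·x/√(π)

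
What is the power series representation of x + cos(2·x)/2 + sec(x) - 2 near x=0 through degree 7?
29·x^6/720 + 13·x^4/24 - x^2/2 + x - 1/2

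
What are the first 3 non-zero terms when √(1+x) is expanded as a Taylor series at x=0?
-x^2/8 + x/2 + 1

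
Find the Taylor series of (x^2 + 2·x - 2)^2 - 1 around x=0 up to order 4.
x^4 + 4·x^3 - 8·x + 3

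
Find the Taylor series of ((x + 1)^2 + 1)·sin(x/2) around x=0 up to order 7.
83·x^7/322560 + x^6/1920 - 13·x^5/640 - x^4/24 + 11·x^3/24 + x^2 + x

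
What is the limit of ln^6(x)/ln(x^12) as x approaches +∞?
This is an ∞/∞ indeterminate form as x → +∞.
Write ln(x^12) = 12·ln(x), reducing the quotient to ln^5(x)/12 → ∞.
Limit = ∞.

Final answer: ∞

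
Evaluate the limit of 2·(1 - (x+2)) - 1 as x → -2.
Direct substitution at x = -2 gives 1.

Final answer: 1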